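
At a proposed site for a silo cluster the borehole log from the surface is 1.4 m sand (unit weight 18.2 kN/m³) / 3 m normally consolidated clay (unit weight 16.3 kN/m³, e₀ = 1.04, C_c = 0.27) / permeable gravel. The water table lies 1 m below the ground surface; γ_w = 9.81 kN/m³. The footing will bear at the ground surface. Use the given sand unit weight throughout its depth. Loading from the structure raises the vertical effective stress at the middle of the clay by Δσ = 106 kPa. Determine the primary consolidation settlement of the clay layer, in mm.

S_c ≈ 255 mm

Mid-depth of clay below the ground surface: z = 1.4 + 3/2 = 2.9 m.
Total vertical stress at mid-clay: σ_v = 18.2×1.4 + 16.3×1.5 = 49.93 kPa.
Pore pressure: u = 9.81×(2.9 − 1) = 18.639 kPa.
Initial effective stress: σ'_0 = σ_v − u = 49.93 − 18.639 = 31.291 kPa.
Final effective stress: σ'_f = σ'_0 + Δσ = 31.291 + 106 = 137.29 kPa.
Normally consolidated clay, so the full stress increment lies on the virgin compression line:
S_c = C_c·H/(1+e₀)·log₁₀(σ'_f/σ'_0) = 0.27×3/(1+1.04)×log₁₀(137.29/31.291)
    = 0.39706 × 0.64222 = 0.255 m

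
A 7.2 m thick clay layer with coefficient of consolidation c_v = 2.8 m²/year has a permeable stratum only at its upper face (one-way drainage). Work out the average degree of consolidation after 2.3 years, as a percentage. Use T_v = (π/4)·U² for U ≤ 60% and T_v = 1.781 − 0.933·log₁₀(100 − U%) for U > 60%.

Drainage path length: H_d = H = 7.2 m (single drainage).
T_v = c_v·t/H_d² = 2.8×2.3/7.2² = 0.12423.
T_v = 0.12423 corresponds to the U ≤ 60% branch:
U = √(4T_v/π) = 0.3977

U ≈ 39.8 %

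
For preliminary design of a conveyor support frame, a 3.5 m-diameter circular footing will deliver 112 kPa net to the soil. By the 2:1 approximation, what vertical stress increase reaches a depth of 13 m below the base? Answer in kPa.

By the 2:1 method the load spreads at 1 horizontal : 2 vertical, so at depth z the loaded area has grown by z in each plan dimension:
Δσ ≈ qD²/(D+z)² = 112×3.5²/(3.5+13)² = 5.0395 kPa

Δσ_z ≈ 5.04 kPa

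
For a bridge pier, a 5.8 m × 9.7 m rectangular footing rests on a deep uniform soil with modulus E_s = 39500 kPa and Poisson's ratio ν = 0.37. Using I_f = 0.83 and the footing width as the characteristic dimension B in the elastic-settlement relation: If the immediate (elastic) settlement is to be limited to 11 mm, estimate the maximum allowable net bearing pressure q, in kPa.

S_e = q·B·(1−ν²)/E_s · I_f  ⇒  q = S_e·E_s / (B·(1−ν²)·I_f).
q = 0.011 × 39500 / (5.8 × 0.8631 × 0.83) = 104.6 kPa

q ≈ 105 kPa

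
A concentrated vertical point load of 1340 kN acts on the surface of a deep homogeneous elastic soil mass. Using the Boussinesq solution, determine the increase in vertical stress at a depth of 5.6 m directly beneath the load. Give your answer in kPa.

Δσ_z ≈ 20.4 kPa

Boussinesq vertical stress below a point load on an elastic half-space:
Δσ_z = 3P/(2πz²) · [1 + (r/z)²]^(−5/2)
r/z = 0/5.6 = 0; [1+(r/z)²]^(−5/2) = 1.
Δσ_z = 3×1340/(2π×5.6²) × 1 = 20.402 × 1 = 20.4 kPa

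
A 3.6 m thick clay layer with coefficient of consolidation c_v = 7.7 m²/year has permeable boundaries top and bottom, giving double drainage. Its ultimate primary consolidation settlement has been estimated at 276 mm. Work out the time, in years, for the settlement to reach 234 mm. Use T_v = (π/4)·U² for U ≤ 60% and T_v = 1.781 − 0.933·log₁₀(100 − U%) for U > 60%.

Drainage path length: H_d = H/2 = 1.8 m (double drainage).
U = S(t)/S_ult = 234/276 = 0.8478.
U > 60%: T_v = 1.781 − 0.933·log₁₀(100 − 84.783) = 0.67788.
t = T_v·H_d²/c_v = 0.67788×1.8²/7.7 = 0.2852 years.

t ≈ 0.285 years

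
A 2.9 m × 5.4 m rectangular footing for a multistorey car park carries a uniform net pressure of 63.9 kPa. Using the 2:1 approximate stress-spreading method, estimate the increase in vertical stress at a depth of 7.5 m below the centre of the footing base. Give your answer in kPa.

Δσ_z ≈ 7.46 kPa

By the 2:1 method the load spreads at 1 horizontal : 2 vertical, so at depth z the loaded area has grown by z in each plan dimension:
Δσ = qBL/((B+z)(L+z)) = 63.9×2.9×5.4/((2.9+7.5)(5.4+7.5)) = 7.4588 kPa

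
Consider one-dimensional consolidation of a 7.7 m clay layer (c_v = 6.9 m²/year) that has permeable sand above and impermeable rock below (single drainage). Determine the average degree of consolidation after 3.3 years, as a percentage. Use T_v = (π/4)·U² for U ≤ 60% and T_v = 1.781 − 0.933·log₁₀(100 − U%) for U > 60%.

U ≈ 68.6 %

Drainage path length: H_d = H = 7.7 m (single drainage).
T_v = c_v·t/H_d² = 6.9×3.3/7.7² = 0.38404.
T_v = 0.38404 corresponds to the U > 60% branch:
U = 1 − 10^((1.781 − T_v)/0.933)/100 = 0.6857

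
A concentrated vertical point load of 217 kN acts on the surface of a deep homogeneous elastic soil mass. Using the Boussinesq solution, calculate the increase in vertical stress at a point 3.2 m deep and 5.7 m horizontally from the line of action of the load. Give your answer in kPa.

Δσ_z ≈ 0.284 kPa

Boussinesq vertical stress below a point load on an elastic half-space:
Δσ_z = 3P/(2πz²) · [1 + (r/z)²]^(−5/2)
r/z = 5.7/3.2 = 1.7812; [1+(r/z)²]^(−5/2) = 0.028114.
Δσ_z = 3×217/(2π×3.2²) × 0.028114 = 10.118 × 0.028114 = 0.2845 kPa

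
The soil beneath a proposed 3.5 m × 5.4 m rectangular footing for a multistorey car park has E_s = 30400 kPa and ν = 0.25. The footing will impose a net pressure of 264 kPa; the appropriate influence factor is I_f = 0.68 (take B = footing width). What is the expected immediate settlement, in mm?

S_e ≈ 19.4 mm

Immediate (elastic) settlement: S_e = q·B·(1−ν²)/E_s · I_f.
S_e = 264 × 3.5 × (1 − 0.25²) / 30400 × 0.68
    = 264 × 3.5 × 0.9375 / 30400 × 0.68
    = 0.01938 m = 19.38 mm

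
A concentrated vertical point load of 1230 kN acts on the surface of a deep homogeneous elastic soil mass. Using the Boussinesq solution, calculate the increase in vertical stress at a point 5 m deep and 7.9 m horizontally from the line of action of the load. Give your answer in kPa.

Boussinesq vertical stress below a point load on an elastic half-space:
Δσ_z = 3P/(2πz²) · [1 + (r/z)²]^(−5/2)
r/z = 7.9/5 = 1.58; [1+(r/z)²]^(−5/2) = 0.043747.
Δσ_z = 3×1230/(2π×5²) × 0.043747 = 23.491 × 0.043747 = 1.028 kPa

Δσ_z ≈ 1.03 kPa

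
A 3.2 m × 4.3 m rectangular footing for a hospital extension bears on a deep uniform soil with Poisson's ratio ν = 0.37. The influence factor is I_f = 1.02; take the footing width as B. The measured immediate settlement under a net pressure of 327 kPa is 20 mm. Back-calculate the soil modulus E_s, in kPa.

E_s ≈ 46100 kPa

S_e = q·B·(1−ν²)/E_s · I_f  ⇒  E_s = q·B·(1−ν²)·I_f / S_e.
E_s = 327 × 3.2 × 0.8631 × 1.02 / 0.02 = 46060 kPa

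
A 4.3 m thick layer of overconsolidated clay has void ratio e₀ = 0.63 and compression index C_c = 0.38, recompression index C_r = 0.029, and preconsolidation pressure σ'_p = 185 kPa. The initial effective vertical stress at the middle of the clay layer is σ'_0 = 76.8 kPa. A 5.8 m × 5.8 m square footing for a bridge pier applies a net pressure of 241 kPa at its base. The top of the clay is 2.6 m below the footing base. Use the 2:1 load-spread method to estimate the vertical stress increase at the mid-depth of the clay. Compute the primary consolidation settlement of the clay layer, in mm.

S_c ≈ 22.2 mm

Mid-depth of clay below the footing base: z = 2.6 + 4.3/2 = 4.75 m.
Stress increase at mid-clay by the 2:1 spreading method:
Δσ = qBL/((B+z)(L+z)) = 241×5.8×5.8/((5.8+4.75)(5.8+4.75)) = 72.84 kPa
Final effective stress: σ'_f = 76.8 + 72.84 = 149.64 kPa.
σ'_f = 149.64 ≤ σ'_p = 185 kPa, so the clay remains overconsolidated and only the recompression index applies:
S_c = C_r·H/(1+e₀)·log₁₀(σ'_f/σ'_0) = 0.029×4.3/1.63×log₁₀(149.64/76.8)
    = 0.076502 × 0.28969 = 0.02216 m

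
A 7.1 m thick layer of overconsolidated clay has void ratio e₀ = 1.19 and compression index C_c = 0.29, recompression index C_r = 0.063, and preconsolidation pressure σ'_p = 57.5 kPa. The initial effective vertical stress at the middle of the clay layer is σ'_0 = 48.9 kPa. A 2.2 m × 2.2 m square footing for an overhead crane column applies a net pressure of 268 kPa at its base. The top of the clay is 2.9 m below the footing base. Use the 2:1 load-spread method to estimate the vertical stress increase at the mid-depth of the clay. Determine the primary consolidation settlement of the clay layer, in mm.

S_c ≈ 72.1 mm

Mid-depth of clay below the footing base: z = 2.9 + 7.1/2 = 6.45 m.
Stress increase at mid-clay by the 2:1 spreading method:
Δσ = qBL/((B+z)(L+z)) = 268×2.2×2.2/((2.2+6.45)(2.2+6.45)) = 17.336 kPa
Final effective stress: σ'_f = 48.9 + 17.336 = 66.236 kPa.
σ'_f = 66.236 > σ'_p = 57.5 kPa, so the stress path crosses the preconsolidation pressure — recompression up to σ'_p, then virgin compression beyond:
S_c = H/(1+e₀)·[C_r·log₁₀(σ'_p/σ'_0) + C_c·log₁₀(σ'_f/σ'_p)]
    = 7.1/2.19 × [0.063×log₁₀(57.5/48.9) + 0.29×log₁₀(66.236/57.5)]
    = 3.242 × [0.0044326 + 0.017814] = 0.07212 m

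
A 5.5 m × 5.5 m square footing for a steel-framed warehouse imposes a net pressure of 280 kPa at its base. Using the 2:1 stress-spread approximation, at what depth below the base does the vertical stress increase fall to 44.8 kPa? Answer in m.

2:1 spreading — at depth z the loaded area has grown by z in each plan dimension:
qB²/(B+z)² = Δσ_z ⇒ z = B(√(q/Δσ_z) − 1) = 5.5×(√(280/44.8) − 1) = 8.25 m

z ≈ 8.25 m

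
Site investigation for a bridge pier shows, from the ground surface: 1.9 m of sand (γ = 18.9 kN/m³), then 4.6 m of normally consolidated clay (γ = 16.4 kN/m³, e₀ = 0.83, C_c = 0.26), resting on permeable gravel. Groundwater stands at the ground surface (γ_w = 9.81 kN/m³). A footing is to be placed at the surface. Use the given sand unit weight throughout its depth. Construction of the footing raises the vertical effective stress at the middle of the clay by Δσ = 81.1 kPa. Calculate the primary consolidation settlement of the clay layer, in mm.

Mid-depth of clay below the ground surface: z = 1.9 + 4.6/2 = 4.2 m.
Total vertical stress at mid-clay: σ_v = 18.9×1.9 + 16.4×2.3 = 73.63 kPa.
Pore pressure: u = 9.81×(4.2 − 0) = 41.202 kPa.
Initial effective stress: σ'_0 = σ_v − u = 73.63 − 41.202 = 32.428 kPa.
Final effective stress: σ'_f = σ'_0 + Δσ = 32.428 + 81.1 = 113.53 kPa.
Normally consolidated clay, so the full stress increment lies on the virgin compression line:
S_c = C_c·H/(1+e₀)·log₁₀(σ'_f/σ'_0) = 0.26×4.6/(1+0.83)×log₁₀(113.53/32.428)
    = 0.65355 × 0.54419 = 0.3557 m

S_c ≈ 356 mm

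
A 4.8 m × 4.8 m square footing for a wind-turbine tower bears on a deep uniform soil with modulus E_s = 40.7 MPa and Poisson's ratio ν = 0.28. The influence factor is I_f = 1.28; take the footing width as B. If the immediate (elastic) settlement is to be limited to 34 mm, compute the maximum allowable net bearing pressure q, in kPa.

E_s = 40.7 MPa = 40700 kPa.
S_e = q·B·(1−ν²)/E_s · I_f  ⇒  q = S_e·E_s / (B·(1−ν²)·I_f).
q = 0.034 × 40700 / (4.8 × 0.9216 × 1.28) = 244.4 kPa

q ≈ 244 kPa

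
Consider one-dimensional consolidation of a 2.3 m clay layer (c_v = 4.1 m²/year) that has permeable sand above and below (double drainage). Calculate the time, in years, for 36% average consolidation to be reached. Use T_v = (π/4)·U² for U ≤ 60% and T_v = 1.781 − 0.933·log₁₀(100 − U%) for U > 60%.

t ≈ 0.0328 years

Drainage path length: H_d = H/2 = 1.15 m (double drainage).
U ≤ 60%: T_v = (π/4)·U² = (π/4)×0.36² = 0.10179.
t = T_v·H_d²/c_v = 0.10179×1.15²/4.1 = 0.03283 years.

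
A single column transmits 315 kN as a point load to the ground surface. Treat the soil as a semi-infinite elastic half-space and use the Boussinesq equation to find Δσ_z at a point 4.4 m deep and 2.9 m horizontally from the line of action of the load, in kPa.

Δσ_z ≈ 3.15 kPa

Boussinesq vertical stress below a point load on an elastic half-space:
Δσ_z = 3P/(2πz²) · [1 + (r/z)²]^(−5/2)
r/z = 2.9/4.4 = 0.65909; [1+(r/z)²]^(−5/2) = 0.40581.
Δσ_z = 3×315/(2π×4.4²) × 0.40581 = 7.7687 × 0.40581 = 3.153 kPa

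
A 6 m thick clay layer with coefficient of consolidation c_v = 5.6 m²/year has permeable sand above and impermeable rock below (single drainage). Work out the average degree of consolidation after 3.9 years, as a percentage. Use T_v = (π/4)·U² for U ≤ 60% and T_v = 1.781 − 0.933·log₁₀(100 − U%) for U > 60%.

Drainage path length: H_d = H = 6 m (single drainage).
T_v = c_v·t/H_d² = 5.6×3.9/6² = 0.60667.
T_v = 0.60667 corresponds to the U > 60% branch:
U = 1 − 10^((1.781 − T_v)/0.933)/100 = 0.8186

U ≈ 81.9 %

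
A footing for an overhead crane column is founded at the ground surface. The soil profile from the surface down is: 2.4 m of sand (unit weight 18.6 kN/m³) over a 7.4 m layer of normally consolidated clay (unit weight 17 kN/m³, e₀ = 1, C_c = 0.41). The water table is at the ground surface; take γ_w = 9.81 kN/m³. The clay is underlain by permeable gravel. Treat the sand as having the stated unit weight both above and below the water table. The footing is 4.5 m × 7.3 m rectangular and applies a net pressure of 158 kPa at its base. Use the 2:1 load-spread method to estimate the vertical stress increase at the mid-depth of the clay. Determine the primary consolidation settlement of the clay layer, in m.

Mid-depth of clay below the ground surface: z = 2.4 + 7.4/2 = 6.1 m.
Total vertical stress at mid-clay: σ_v = 18.6×2.4 + 17×3.7 = 107.54 kPa.
Pore pressure: u = 9.81×(6.1 − 0) = 59.841 kPa.
Initial effective stress: σ'_0 = σ_v − u = 107.54 − 59.841 = 47.699 kPa.
Stress increase at mid-clay by the 2:1 spreading method:
Δσ = qBL/((B+z)(L+z)) = 158×4.5×7.3/((4.5+6.1)(7.3+6.1)) = 36.541 kPa
Final effective stress: σ'_f = σ'_0 + Δσ = 47.699 + 36.541 = 84.24 kPa.
Normally consolidated clay, so the full stress increment lies on the virgin compression line:
S_c = C_c·H/(1+e₀)·log₁₀(σ'_f/σ'_0) = 0.41×7.4/(1+1)×log₁₀(84.24/47.699)
    = 1.517 × 0.24701 = 0.3747 m

S_c ≈ 0.375 m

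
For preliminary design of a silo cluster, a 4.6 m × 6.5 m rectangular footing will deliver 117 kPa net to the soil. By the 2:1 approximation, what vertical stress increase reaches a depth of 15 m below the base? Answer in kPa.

Δσ_z ≈ 8.3 kPa

By the 2:1 method the load spreads at 1 horizontal : 2 vertical, so at depth z the loaded area has grown by z in each plan dimension:
Δσ = qBL/((B+z)(L+z)) = 117×4.6×6.5/((4.6+15)(6.5+15)) = 8.3016 kPa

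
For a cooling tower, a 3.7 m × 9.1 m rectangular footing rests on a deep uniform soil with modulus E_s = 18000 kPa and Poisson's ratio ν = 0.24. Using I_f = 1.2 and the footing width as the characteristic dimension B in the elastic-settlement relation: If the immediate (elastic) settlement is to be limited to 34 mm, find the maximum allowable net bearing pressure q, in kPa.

q ≈ 146 kPa

S_e = q·B·(1−ν²)/E_s · I_f  ⇒  q = S_e·E_s / (B·(1−ν²)·I_f).
q = 0.034 × 18000 / (3.7 × 0.9424 × 1.2) = 146.3 kPa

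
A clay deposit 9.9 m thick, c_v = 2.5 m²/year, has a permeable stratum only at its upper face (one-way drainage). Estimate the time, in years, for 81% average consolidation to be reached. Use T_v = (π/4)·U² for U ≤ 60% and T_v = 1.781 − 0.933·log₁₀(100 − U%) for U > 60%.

Drainage path length: H_d = H = 9.9 m (single drainage).
U > 60%: T_v = 1.781 − 0.933·log₁₀(100 − 81) = 0.58792.
t = T_v·H_d²/c_v = 0.58792×9.9²/2.5 = 23.05 years.

t ≈ 23 years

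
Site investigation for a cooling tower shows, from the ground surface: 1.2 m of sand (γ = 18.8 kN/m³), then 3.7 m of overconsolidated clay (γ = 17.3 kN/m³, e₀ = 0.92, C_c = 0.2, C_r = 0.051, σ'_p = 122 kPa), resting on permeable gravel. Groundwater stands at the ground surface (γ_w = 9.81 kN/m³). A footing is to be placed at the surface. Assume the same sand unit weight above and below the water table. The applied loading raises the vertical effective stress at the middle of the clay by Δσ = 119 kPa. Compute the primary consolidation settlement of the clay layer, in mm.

S_c ≈ 95.6 mm

Mid-depth of clay below the ground surface: z = 1.2 + 3.7/2 = 3.05 m.
Total vertical stress at mid-clay: σ_v = 18.8×1.2 + 17.3×1.85 = 54.565 kPa.
Pore pressure: u = 9.81×(3.05 − 0) = 29.921 kPa.
Initial effective stress: σ'_0 = σ_v − u = 54.565 − 29.921 = 24.644 kPa.
Final effective stress: σ'_f = 24.644 + 119 = 143.64 kPa.
σ'_f = 143.64 > σ'_p = 122 kPa, so the stress path crosses the preconsolidation pressure — recompression up to σ'_p, then virgin compression beyond:
S_c = H/(1+e₀)·[C_r·log₁₀(σ'_p/σ'_0) + C_c·log₁₀(σ'_f/σ'_p)]
    = 3.7/1.92 × [0.051×log₁₀(122/24.644) + 0.2×log₁₀(143.64/122)]
    = 1.9271 × [0.035427 + 0.014183] = 0.0956 m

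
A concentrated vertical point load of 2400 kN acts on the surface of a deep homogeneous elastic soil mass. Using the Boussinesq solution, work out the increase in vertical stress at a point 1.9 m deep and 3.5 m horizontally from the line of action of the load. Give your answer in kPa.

Boussinesq vertical stress below a point load on an elastic half-space:
Δσ_z = 3P/(2πz²) · [1 + (r/z)²]^(−5/2)
r/z = 3.5/1.9 = 1.8421; [1+(r/z)²]^(−5/2) = 0.024718.
Δσ_z = 3×2400/(2π×1.9²) × 0.024718 = 317.43 × 0.024718 = 7.846 kPa

Δσ_z ≈ 7.85 kPa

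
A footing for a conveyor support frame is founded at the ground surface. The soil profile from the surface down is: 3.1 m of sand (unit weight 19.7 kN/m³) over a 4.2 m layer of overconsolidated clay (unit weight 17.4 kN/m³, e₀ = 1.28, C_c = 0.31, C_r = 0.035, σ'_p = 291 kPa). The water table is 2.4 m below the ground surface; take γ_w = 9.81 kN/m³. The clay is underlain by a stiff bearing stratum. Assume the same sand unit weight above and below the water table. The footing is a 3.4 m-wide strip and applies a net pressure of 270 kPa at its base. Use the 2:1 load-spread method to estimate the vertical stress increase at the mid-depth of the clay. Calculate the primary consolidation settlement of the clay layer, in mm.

S_c ≈ 25.9 mm

Mid-depth of clay below the ground surface: z = 3.1 + 4.2/2 = 5.2 m.
Total vertical stress at mid-clay: σ_v = 19.7×3.1 + 17.4×2.1 = 97.61 kPa.
Pore pressure: u = 9.81×(5.2 − 2.4) = 27.468 kPa.
Initial effective stress: σ'_0 = σ_v − u = 97.61 − 27.468 = 70.142 kPa.
Stress increase at mid-clay by the 2:1 spreading method:
Δσ = qB/(B+z) = 270×3.4/(3.4+5.2) = 106.74 kPa
Final effective stress: σ'_f = 70.142 + 106.74 = 176.88 kPa.
σ'_f = 176.88 ≤ σ'_p = 291 kPa, so the clay remains overconsolidated and only the recompression index applies:
S_c = C_r·H/(1+e₀)·log₁₀(σ'_f/σ'_0) = 0.035×4.2/2.28×log₁₀(176.88/70.142)
    = 0.064474 × 0.4017 = 0.0259 m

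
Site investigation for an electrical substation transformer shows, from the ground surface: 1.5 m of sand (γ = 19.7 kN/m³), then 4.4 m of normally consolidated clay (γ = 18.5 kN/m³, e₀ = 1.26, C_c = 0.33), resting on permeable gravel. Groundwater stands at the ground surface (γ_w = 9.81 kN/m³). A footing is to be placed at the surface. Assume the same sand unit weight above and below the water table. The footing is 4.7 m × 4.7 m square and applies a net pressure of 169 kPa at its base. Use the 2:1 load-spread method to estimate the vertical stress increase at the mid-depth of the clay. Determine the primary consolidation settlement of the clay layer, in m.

Mid-depth of clay below the ground surface: z = 1.5 + 4.4/2 = 3.7 m.
Total vertical stress at mid-clay: σ_v = 19.7×1.5 + 18.5×2.2 = 70.25 kPa.
Pore pressure: u = 9.81×(3.7 − 0) = 36.297 kPa.
Initial effective stress: σ'_0 = σ_v − u = 70.25 − 36.297 = 33.953 kPa.
Stress increase at mid-clay by the 2:1 spreading method:
Δσ = qBL/((B+z)(L+z)) = 169×4.7×4.7/((4.7+3.7)(4.7+3.7)) = 52.908 kPa
Final effective stress: σ'_f = σ'_0 + Δσ = 33.953 + 52.908 = 86.861 kPa.
Normally consolidated clay, so the full stress increment lies on the virgin compression line:
S_c = C_c·H/(1+e₀)·log₁₀(σ'_f/σ'_0) = 0.33×4.4/(1+1.26)×log₁₀(86.861/33.953)
    = 0.64248 × 0.40795 = 0.2621 m

S_c ≈ 0.262 m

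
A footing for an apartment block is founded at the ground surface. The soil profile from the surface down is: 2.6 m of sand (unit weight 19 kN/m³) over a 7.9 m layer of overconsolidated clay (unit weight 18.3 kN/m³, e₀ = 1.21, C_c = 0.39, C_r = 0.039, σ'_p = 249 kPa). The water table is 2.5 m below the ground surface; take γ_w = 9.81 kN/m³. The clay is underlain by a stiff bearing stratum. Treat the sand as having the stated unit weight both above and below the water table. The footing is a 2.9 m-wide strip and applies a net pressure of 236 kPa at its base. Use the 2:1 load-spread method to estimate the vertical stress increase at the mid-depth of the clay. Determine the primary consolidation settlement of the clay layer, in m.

Mid-depth of clay below the ground surface: z = 2.6 + 7.9/2 = 6.55 m.
Total vertical stress at mid-clay: σ_v = 19×2.6 + 18.3×3.95 = 121.69 kPa.
Pore pressure: u = 9.81×(6.55 − 2.5) = 39.73 kPa.
Initial effective stress: σ'_0 = σ_v − u = 121.69 − 39.73 = 81.96 kPa.
Stress increase at mid-clay by the 2:1 spreading method:
Δσ = qB/(B+z) = 236×2.9/(2.9+6.55) = 72.423 kPa
Final effective stress: σ'_f = 81.96 + 72.423 = 154.38 kPa.
σ'_f = 154.38 ≤ σ'_p = 249 kPa, so the clay remains overconsolidated and only the recompression index applies:
S_c = C_r·H/(1+e₀)·log₁₀(σ'_f/σ'_0) = 0.039×7.9/2.21×log₁₀(154.38/81.96)
    = 0.13941 × 0.27499 = 0.03834 m

S_c ≈ 0.0383 m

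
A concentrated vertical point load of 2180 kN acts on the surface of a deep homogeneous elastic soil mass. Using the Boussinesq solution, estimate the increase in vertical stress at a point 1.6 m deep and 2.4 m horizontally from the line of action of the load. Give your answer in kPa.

Boussinesq vertical stress below a point load on an elastic half-space:
Δσ_z = 3P/(2πz²) · [1 + (r/z)²]^(−5/2)
r/z = 2.4/1.6 = 1.5; [1+(r/z)²]^(−5/2) = 0.052516.
Δσ_z = 3×2180/(2π×1.6²) × 0.052516 = 406.59 × 0.052516 = 21.35 kPa

Δσ_z ≈ 21.4 kPa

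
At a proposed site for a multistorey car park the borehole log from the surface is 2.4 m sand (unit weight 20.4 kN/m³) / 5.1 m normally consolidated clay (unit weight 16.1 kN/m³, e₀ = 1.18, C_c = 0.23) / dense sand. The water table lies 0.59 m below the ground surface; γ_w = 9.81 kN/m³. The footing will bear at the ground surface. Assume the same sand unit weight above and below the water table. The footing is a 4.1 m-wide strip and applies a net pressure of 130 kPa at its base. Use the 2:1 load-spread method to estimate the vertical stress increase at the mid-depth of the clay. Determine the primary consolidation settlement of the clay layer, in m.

S_c ≈ 0.189 m

Mid-depth of clay below the ground surface: z = 2.4 + 5.1/2 = 4.95 m.
Total vertical stress at mid-clay: σ_v = 20.4×2.4 + 16.1×2.55 = 90.015 kPa.
Pore pressure: u = 9.81×(4.95 − 0.59) = 42.772 kPa.
Initial effective stress: σ'_0 = σ_v − u = 90.015 − 42.772 = 47.243 kPa.
Stress increase at mid-clay by the 2:1 spreading method:
Δσ = qB/(B+z) = 130×4.1/(4.1+4.95) = 58.895 kPa
Final effective stress: σ'_f = σ'_0 + Δσ = 47.243 + 58.895 = 106.14 kPa.
Normally consolidated clay, so the full stress increment lies on the virgin compression line:
S_c = C_c·H/(1+e₀)·log₁₀(σ'_f/σ'_0) = 0.23×5.1/(1+1.18)×log₁₀(106.14/47.243)
    = 0.53807 × 0.35154 = 0.1892 m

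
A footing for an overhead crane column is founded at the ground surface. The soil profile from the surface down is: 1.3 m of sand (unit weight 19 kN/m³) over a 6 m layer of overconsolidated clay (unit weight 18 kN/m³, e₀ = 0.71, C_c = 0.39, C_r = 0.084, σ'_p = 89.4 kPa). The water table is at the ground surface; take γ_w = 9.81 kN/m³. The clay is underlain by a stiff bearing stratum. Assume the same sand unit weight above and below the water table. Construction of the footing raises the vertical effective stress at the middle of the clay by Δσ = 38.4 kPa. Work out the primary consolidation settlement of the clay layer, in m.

S_c ≈ 0.092 m

Mid-depth of clay below the ground surface: z = 1.3 + 6/2 = 4.3 m.
Total vertical stress at mid-clay: σ_v = 19×1.3 + 18×3 = 78.7 kPa.
Pore pressure: u = 9.81×(4.3 − 0) = 42.183 kPa.
Initial effective stress: σ'_0 = σ_v − u = 78.7 − 42.183 = 36.517 kPa.
Final effective stress: σ'_f = 36.517 + 38.4 = 74.917 kPa.
σ'_f = 74.917 ≤ σ'_p = 89.4 kPa, so the clay remains overconsolidated and only the recompression index applies:
S_c = C_r·H/(1+e₀)·log₁₀(σ'_f/σ'_0) = 0.084×6/1.71×log₁₀(74.917/36.517)
    = 0.29474 × 0.31209 = 0.09199 m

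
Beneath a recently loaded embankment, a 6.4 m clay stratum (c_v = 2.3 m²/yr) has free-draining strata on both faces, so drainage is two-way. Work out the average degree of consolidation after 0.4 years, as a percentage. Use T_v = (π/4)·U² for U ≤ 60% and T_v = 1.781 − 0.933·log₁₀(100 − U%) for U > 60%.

Drainage path length: H_d = H/2 = 3.2 m (double drainage).
T_v = c_v·t/H_d² = 2.3×0.4/3.2² = 0.089844.
T_v = 0.089844 corresponds to the U ≤ 60% branch:
U = √(4T_v/π) = 0.3382

U ≈ 33.8 %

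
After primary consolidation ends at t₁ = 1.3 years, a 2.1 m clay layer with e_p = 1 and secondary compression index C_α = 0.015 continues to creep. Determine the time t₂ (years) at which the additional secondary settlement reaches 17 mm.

t₂ ≈ 15.6 years

S_s = C_α·H/(1+e_p)·log₁₀(t₂/t₁) ⇒ log₁₀(t₂/t₁) = S_s·(1+e_p)/(C_α·H).
log₁₀(t₂/t₁) = 0.017 × (1+1) / (0.015×2.1) = 1.079
t₂ = t₁ × 10^1.079 = 1.3 × 12.01 = 15.61 years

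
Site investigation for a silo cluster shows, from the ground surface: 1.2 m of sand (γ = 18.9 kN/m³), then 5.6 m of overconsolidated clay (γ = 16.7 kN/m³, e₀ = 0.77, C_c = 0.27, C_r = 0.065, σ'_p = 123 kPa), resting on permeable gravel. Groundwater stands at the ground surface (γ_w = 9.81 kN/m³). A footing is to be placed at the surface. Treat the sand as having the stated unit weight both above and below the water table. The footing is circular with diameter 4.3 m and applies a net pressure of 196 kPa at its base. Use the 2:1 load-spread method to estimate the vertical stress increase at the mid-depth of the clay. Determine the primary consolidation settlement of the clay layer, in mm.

Mid-depth of clay below the ground surface: z = 1.2 + 5.6/2 = 4 m.
Total vertical stress at mid-clay: σ_v = 18.9×1.2 + 16.7×2.8 = 69.44 kPa.
Pore pressure: u = 9.81×(4 − 0) = 39.24 kPa.
Initial effective stress: σ'_0 = σ_v − u = 69.44 − 39.24 = 30.2 kPa.
Stress increase at mid-clay by the 2:1 spreading method:
Δσ ≈ qD²/(D+z)² = 196×4.3²/(4.3+4)² = 52.606 kPa
Final effective stress: σ'_f = 30.2 + 52.606 = 82.806 kPa.
σ'_f = 82.806 ≤ σ'_p = 123 kPa, so the clay remains overconsolidated and only the recompression index applies:
S_c = C_r·H/(1+e₀)·log₁₀(σ'_f/σ'_0) = 0.065×5.6/1.77×log₁₀(82.806/30.2)
    = 0.20565 × 0.43805 = 0.09008 m

S_c ≈ 90.1 mm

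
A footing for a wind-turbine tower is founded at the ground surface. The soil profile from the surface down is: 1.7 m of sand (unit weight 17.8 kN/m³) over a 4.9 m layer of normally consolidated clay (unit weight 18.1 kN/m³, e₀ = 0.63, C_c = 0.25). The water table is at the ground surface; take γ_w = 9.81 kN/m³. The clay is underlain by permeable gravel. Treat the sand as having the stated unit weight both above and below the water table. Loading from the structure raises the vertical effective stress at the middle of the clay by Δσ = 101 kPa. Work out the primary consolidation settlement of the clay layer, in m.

Mid-depth of clay below the ground surface: z = 1.7 + 4.9/2 = 4.15 m.
Total vertical stress at mid-clay: σ_v = 17.8×1.7 + 18.1×2.45 = 74.605 kPa.
Pore pressure: u = 9.81×(4.15 − 0) = 40.712 kPa.
Initial effective stress: σ'_0 = σ_v − u = 74.605 − 40.712 = 33.893 kPa.
Final effective stress: σ'_f = σ'_0 + Δσ = 33.893 + 101 = 134.89 kPa.
Normally consolidated clay, so the full stress increment lies on the virgin compression line:
S_c = C_c·H/(1+e₀)·log₁₀(σ'_f/σ'_0) = 0.25×4.9/(1+0.63)×log₁₀(134.89/33.893)
    = 0.75153 × 0.59987 = 0.4508 m

S_c ≈ 0.451 m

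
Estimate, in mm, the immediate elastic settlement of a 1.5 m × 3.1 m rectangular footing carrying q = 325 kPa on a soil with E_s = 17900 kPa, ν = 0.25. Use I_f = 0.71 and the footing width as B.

Immediate (elastic) settlement: S_e = q·B·(1−ν²)/E_s · I_f.
S_e = 325 × 1.5 × (1 − 0.25²) / 17900 × 0.71
    = 325 × 1.5 × 0.9375 / 17900 × 0.71
    = 0.01813 m = 18.13 mm

S_e ≈ 18.1 mm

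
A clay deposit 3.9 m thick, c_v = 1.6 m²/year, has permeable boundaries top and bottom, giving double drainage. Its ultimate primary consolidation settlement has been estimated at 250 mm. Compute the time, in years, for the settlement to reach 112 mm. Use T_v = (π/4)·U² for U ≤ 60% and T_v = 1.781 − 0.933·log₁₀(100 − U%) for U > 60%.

t ≈ 0.375 years

Drainage path length: H_d = H/2 = 1.95 m (double drainage).
U = S(t)/S_ult = 112/250 = 0.448.
U ≤ 60%: T_v = (π/4)·U² = (π/4)×0.448² = 0.15763.
t = T_v·H_d²/c_v = 0.15763×1.95²/1.6 = 0.3746 years.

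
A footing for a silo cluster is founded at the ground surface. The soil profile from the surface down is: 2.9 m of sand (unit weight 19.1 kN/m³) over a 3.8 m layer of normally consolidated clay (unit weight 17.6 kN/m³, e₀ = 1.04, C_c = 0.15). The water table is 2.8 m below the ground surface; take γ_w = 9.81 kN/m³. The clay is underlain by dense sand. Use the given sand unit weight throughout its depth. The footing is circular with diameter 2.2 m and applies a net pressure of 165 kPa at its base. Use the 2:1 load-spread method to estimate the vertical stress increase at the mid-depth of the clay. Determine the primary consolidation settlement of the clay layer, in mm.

Mid-depth of clay below the ground surface: z = 2.9 + 3.8/2 = 4.8 m.
Total vertical stress at mid-clay: σ_v = 19.1×2.9 + 17.6×1.9 = 88.83 kPa.
Pore pressure: u = 9.81×(4.8 − 2.8) = 19.62 kPa.
Initial effective stress: σ'_0 = σ_v − u = 88.83 − 19.62 = 69.21 kPa.
Stress increase at mid-clay by the 2:1 spreading method:
Δσ ≈ qD²/(D+z)² = 165×2.2²/(2.2+4.8)² = 16.298 kPa
Final effective stress: σ'_f = σ'_0 + Δσ = 69.21 + 16.298 = 85.508 kPa.
Normally consolidated clay, so the full stress increment lies on the virgin compression line:
S_c = C_c·H/(1+e₀)·log₁₀(σ'_f/σ'_0) = 0.15×3.8/(1+1.04)×log₁₀(85.508/69.21)
    = 0.27941 × 0.091838 = 0.02566 m

S_c ≈ 25.7 mm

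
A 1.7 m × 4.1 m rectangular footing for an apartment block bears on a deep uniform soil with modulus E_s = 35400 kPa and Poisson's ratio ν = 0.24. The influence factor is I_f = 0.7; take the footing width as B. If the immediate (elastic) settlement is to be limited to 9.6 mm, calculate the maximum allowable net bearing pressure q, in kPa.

S_e = q·B·(1−ν²)/E_s · I_f  ⇒  q = S_e·E_s / (B·(1−ν²)·I_f).
q = 0.0096 × 35400 / (1.7 × 0.9424 × 0.7) = 303 kPa

q ≈ 303 kPa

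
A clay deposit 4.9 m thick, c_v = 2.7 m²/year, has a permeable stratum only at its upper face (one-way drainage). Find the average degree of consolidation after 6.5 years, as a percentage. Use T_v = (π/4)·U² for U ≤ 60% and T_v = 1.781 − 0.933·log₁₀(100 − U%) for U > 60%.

U ≈ 86.7 %

Drainage path length: H_d = H = 4.9 m (single drainage).
T_v = c_v·t/H_d² = 2.7×6.5/4.9² = 0.73095.
T_v = 0.73095 corresponds to the U > 60% branch:
U = 1 − 10^((1.781 − T_v)/0.933)/100 = 0.8665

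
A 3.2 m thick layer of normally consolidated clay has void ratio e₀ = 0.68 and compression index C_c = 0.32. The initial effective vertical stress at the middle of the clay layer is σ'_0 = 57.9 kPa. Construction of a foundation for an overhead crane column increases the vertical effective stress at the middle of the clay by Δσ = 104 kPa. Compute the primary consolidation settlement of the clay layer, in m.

Final effective stress: σ'_f = σ'_0 + Δσ = 57.9 + 104 = 161.9 kPa.
Normally consolidated clay, so the full stress increment lies on the virgin compression line:
S_c = C_c·H/(1+e₀)·log₁₀(σ'_f/σ'_0) = 0.32×3.2/(1+0.68)×log₁₀(161.9/57.9)
    = 0.60952 × 0.44657 = 0.2722 m

S_c ≈ 0.272 m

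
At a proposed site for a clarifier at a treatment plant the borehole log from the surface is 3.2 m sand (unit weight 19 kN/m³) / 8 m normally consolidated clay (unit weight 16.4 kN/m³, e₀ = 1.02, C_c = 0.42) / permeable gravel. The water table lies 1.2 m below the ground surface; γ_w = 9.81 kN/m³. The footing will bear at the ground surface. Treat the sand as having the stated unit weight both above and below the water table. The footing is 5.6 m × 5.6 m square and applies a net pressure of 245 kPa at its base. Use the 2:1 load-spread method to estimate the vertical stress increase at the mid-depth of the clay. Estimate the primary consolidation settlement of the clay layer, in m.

Mid-depth of clay below the ground surface: z = 3.2 + 8/2 = 7.2 m.
Total vertical stress at mid-clay: σ_v = 19×3.2 + 16.4×4 = 126.4 kPa.
Pore pressure: u = 9.81×(7.2 − 1.2) = 58.86 kPa.
Initial effective stress: σ'_0 = σ_v − u = 126.4 − 58.86 = 67.54 kPa.
Stress increase at mid-clay by the 2:1 spreading method:
Δσ = qBL/((B+z)(L+z)) = 245×5.6×5.6/((5.6+7.2)(5.6+7.2)) = 46.895 kPa
Final effective stress: σ'_f = σ'_0 + Δσ = 67.54 + 46.895 = 114.44 kPa.
Normally consolidated clay, so the full stress increment lies on the virgin compression line:
S_c = C_c·H/(1+e₀)·log₁₀(σ'_f/σ'_0) = 0.42×8/(1+1.02)×log₁₀(114.44/67.54)
    = 1.6634 × 0.22902 = 0.381 m

S_c ≈ 0.381 m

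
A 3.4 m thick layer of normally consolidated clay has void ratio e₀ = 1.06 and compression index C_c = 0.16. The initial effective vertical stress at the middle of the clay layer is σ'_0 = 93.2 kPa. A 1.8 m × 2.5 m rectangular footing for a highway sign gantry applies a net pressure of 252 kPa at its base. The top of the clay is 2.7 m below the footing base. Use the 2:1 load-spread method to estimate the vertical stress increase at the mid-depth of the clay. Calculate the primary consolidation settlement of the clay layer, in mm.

S_c ≈ 28.7 mm

Mid-depth of clay below the footing base: z = 2.7 + 3.4/2 = 4.4 m.
Stress increase at mid-clay by the 2:1 spreading method:
Δσ = qBL/((B+z)(L+z)) = 252×1.8×2.5/((1.8+4.4)(2.5+4.4)) = 26.508 kPa
Final effective stress: σ'_f = σ'_0 + Δσ = 93.2 + 26.508 = 119.71 kPa.
Normally consolidated clay, so the full stress increment lies on the virgin compression line:
S_c = C_c·H/(1+e₀)·log₁₀(σ'_f/σ'_0) = 0.16×3.4/(1+1.06)×log₁₀(119.71/93.2)
    = 0.26408 × 0.10871 = 0.02871 m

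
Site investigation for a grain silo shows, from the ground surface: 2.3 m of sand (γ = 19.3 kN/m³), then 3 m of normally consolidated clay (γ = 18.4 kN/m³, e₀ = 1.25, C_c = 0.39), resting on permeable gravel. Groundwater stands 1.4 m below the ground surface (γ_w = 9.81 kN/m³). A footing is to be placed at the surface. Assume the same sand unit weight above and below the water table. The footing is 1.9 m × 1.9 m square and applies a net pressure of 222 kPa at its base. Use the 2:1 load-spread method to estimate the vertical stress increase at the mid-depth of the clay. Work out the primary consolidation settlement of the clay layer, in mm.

Mid-depth of clay below the ground surface: z = 2.3 + 3/2 = 3.8 m.
Total vertical stress at mid-clay: σ_v = 19.3×2.3 + 18.4×1.5 = 71.99 kPa.
Pore pressure: u = 9.81×(3.8 − 1.4) = 23.544 kPa.
Initial effective stress: σ'_0 = σ_v − u = 71.99 − 23.544 = 48.446 kPa.
Stress increase at mid-clay by the 2:1 spreading method:
Δσ = qBL/((B+z)(L+z)) = 222×1.9×1.9/((1.9+3.8)(1.9+3.8)) = 24.667 kPa
Final effective stress: σ'_f = σ'_0 + Δσ = 48.446 + 24.667 = 73.113 kPa.
Normally consolidated clay, so the full stress increment lies on the virgin compression line:
S_c = C_c·H/(1+e₀)·log₁₀(σ'_f/σ'_0) = 0.39×3/(1+1.25)×log₁₀(73.113/48.446)
    = 0.52 × 0.17874 = 0.09294 m

S_c ≈ 92.9 mm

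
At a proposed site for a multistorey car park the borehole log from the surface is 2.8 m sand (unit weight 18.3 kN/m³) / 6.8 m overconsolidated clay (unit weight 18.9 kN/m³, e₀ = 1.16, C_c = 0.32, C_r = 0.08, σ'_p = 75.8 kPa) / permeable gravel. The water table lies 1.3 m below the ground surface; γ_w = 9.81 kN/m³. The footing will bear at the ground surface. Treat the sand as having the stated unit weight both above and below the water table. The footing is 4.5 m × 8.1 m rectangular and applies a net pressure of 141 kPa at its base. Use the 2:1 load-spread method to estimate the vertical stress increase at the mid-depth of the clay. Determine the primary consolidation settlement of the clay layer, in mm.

Mid-depth of clay below the ground surface: z = 2.8 + 6.8/2 = 6.2 m.
Total vertical stress at mid-clay: σ_v = 18.3×2.8 + 18.9×3.4 = 115.5 kPa.
Pore pressure: u = 9.81×(6.2 − 1.3) = 48.069 kPa.
Initial effective stress: σ'_0 = σ_v − u = 115.5 − 48.069 = 67.431 kPa.
Stress increase at mid-clay by the 2:1 spreading method:
Δσ = qBL/((B+z)(L+z)) = 141×4.5×8.1/((4.5+6.2)(8.1+6.2)) = 33.589 kPa
Final effective stress: σ'_f = 67.431 + 33.589 = 101.02 kPa.
σ'_f = 101.02 > σ'_p = 75.8 kPa, so the stress path crosses the preconsolidation pressure — recompression up to σ'_p, then virgin compression beyond:
S_c = H/(1+e₀)·[C_r·log₁₀(σ'_p/σ'_0) + C_c·log₁₀(σ'_f/σ'_p)]
    = 6.8/2.16 × [0.08×log₁₀(75.8/67.431) + 0.32×log₁₀(101.02/75.8)]
    = 3.1481 × [0.0040648 + 0.039916] = 0.1385 m

S_c ≈ 138 mm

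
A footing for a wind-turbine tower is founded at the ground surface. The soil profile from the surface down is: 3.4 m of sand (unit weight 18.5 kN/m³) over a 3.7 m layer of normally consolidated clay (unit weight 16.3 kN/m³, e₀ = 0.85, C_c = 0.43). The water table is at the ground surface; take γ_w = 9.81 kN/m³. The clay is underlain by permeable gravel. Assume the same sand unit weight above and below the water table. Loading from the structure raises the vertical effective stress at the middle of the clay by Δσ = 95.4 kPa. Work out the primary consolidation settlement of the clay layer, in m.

Mid-depth of clay below the ground surface: z = 3.4 + 3.7/2 = 5.25 m.
Total vertical stress at mid-clay: σ_v = 18.5×3.4 + 16.3×1.85 = 93.055 kPa.
Pore pressure: u = 9.81×(5.25 − 0) = 51.503 kPa.
Initial effective stress: σ'_0 = σ_v − u = 93.055 − 51.503 = 41.552 kPa.
Final effective stress: σ'_f = σ'_0 + Δσ = 41.552 + 95.4 = 136.95 kPa.
Normally consolidated clay, so the full stress increment lies on the virgin compression line:
S_c = C_c·H/(1+e₀)·log₁₀(σ'_f/σ'_0) = 0.43×3.7/(1+0.85)×log₁₀(136.95/41.552)
    = 0.86 × 0.51797 = 0.4455 m

S_c ≈ 0.445 m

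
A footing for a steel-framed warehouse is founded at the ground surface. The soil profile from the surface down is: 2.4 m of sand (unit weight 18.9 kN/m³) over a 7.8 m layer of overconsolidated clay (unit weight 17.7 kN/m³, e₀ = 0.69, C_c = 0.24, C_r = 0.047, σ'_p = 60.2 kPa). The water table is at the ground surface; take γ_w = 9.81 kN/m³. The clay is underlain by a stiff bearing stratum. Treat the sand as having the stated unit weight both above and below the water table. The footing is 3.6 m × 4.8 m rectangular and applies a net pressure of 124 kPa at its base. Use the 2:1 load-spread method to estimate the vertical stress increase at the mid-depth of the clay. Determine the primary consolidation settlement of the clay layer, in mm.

S_c ≈ 99.4 mm

Mid-depth of clay below the ground surface: z = 2.4 + 7.8/2 = 6.3 m.
Total vertical stress at mid-clay: σ_v = 18.9×2.4 + 17.7×3.9 = 114.39 kPa.
Pore pressure: u = 9.81×(6.3 − 0) = 61.803 kPa.
Initial effective stress: σ'_0 = σ_v − u = 114.39 − 61.803 = 52.587 kPa.
Stress increase at mid-clay by the 2:1 spreading method:
Δσ = qBL/((B+z)(L+z)) = 124×3.6×4.8/((3.6+6.3)(4.8+6.3)) = 19.499 kPa
Final effective stress: σ'_f = 52.587 + 19.499 = 72.086 kPa.
σ'_f = 72.086 > σ'_p = 60.2 kPa, so the stress path crosses the preconsolidation pressure — recompression up to σ'_p, then virgin compression beyond:
S_c = H/(1+e₀)·[C_r·log₁₀(σ'_p/σ'_0) + C_c·log₁₀(σ'_f/σ'_p)]
    = 7.8/1.69 × [0.047×log₁₀(60.2/52.587) + 0.24×log₁₀(72.086/60.2)]
    = 4.6154 × [0.0027598 + 0.018781] = 0.09942 m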